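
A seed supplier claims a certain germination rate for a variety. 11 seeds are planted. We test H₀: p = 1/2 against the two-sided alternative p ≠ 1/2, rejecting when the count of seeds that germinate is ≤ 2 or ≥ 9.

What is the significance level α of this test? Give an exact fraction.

Under H₀, S ~ Binomial(11, 1/2); α is the probability of landing in either tail, P(S ≤ 2) + P(S ≥ 9).
Each tail has probability (1 + 11 + 55)/2048; doubling gives α = 134/2048 = 67/1024.

67/1024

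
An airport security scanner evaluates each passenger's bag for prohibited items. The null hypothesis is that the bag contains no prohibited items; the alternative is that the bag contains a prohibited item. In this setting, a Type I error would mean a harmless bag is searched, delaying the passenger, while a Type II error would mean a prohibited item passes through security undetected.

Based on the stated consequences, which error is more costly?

Type II error

The Type II consequence (a prohibited item passes through security undetected) is more severe than the Type I consequence (a harmless bag is searched, delaying the passenger).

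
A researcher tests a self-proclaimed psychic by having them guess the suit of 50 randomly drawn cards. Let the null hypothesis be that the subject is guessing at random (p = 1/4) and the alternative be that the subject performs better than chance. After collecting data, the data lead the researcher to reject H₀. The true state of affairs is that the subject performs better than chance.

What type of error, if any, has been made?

No error (correct decision).

The test rejected a false H₀ — the decision matches the true state.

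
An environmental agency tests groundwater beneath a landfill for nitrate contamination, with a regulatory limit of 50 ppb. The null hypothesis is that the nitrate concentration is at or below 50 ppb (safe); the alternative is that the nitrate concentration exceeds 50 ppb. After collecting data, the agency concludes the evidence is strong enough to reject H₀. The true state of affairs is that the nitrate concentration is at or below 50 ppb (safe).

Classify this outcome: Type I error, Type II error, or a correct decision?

Type I error

H₀ was rejected, but H₀ is actually true.
Rejecting a true null hypothesis is a Type I error (false positive).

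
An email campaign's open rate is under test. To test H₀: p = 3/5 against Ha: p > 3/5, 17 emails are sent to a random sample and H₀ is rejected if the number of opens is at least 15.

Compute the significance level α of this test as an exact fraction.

1879706817/152587890625

Under H₀, Y ~ Binomial(17, 3/5), and α = P(Y ≥ 15).
Summing C(17,j)(3/5)^j(2/5)^{17−j} for j = 15,…,17 gives 1879706817/152587890625.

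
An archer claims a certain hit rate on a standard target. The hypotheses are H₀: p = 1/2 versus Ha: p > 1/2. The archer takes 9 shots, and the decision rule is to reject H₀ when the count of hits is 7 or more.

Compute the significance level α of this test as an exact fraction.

23/256

α = P(reject H₀ | H₀ true) = P(Y ≥ 7 | p = 1/2), with Y ~ Binomial(9, 1/2).
P(Y ≥ 7) = [C(9,7) + C(9,8) + C(9,9)] / 2^9 = (36 + 9 + 1) / 512 = 46/512 = 23/256.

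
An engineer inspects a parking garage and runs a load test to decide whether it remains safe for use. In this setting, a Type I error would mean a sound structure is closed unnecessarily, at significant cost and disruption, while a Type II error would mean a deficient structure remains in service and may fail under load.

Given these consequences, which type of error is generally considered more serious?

The Type II consequence (a deficient structure remains in service and may fail under load) is more severe than the Type I consequence (a sound structure is closed unnecessarily, at significant cost and disruption).

Type II error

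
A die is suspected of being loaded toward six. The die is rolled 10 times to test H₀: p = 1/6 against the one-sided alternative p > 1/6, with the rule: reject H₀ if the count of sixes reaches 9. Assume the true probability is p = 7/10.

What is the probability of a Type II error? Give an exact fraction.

8506916541/10000000000

β = P(fail to reject H₀ | Ha true) = P(K ≤ 8 | p = 7/10), K ~ Binomial(10, 7/10).
Summing C(10,j)·(7/10)^j·(3/10)^{10-j} for j = 0..8 gives 8506916541/10000000000.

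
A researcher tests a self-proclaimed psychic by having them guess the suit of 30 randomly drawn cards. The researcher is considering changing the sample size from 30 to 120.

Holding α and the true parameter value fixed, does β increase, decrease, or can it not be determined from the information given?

It decreases.

A larger sample reduces the standard error, pulling the sampling distribution under Ha further from the non-rejection region.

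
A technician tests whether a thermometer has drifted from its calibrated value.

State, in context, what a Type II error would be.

A Type II error would mean concluding that the instrument is correctly calibrated (or at least failing to establish that the instrument has drifted out of calibration) when in fact the instrument has drifted out of calibration.

With the conventional null hypothesis that the instrument is correctly calibrated:
A Type II error is failing to reject H₀ when H₀ is false.
Here that means leaving the instrument in service when actually the instrument has drifted out of calibration.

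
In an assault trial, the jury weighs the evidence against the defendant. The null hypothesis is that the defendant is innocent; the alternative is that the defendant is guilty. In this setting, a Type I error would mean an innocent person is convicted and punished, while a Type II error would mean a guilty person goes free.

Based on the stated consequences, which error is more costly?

The Type I consequence (an innocent person is convicted and punished) is more severe than the Type II consequence (a guilty person goes free).

Type I error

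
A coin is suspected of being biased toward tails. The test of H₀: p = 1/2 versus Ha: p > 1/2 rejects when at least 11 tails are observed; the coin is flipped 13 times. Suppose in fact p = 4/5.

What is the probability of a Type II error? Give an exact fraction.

Under the alternative p = 4/5, X ~ Binomial(13, 4/5); β is the probability the test does not reject, P(X < 11).
Summing C(13,j)·(4/5)^j·(1/5)^{13-j} for j = 0..10 gives 608334741/1220703125.

608334741/1220703125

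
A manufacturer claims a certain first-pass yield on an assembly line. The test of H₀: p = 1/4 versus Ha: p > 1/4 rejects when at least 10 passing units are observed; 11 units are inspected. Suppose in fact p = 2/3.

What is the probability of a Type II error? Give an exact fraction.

A Type II error is failing to reject when Ha holds: with p = 2/3, β = P(X ≤ 9).
Adding the binomial probabilities P(X=0)+…+P(X=9) at p = 2/3 gives 163835/177147.

163835/177147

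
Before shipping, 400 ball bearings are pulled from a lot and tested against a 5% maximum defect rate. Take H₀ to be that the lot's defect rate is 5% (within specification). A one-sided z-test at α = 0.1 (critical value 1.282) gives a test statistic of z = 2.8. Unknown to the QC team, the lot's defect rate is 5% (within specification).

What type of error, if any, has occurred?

Type I error

Since z = 2.8 > z* = 1.282, H₀ is rejected.
H₀ is true (actually the lot's defect rate is 5% (within specification)).
Rejecting a true H₀ is a Type I error.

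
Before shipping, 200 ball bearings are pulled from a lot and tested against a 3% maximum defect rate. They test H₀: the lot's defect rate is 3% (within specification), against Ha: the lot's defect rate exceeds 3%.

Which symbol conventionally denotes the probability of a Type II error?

β

P(Type II error) = P(fail to reject H₀ | H₀ false) = β.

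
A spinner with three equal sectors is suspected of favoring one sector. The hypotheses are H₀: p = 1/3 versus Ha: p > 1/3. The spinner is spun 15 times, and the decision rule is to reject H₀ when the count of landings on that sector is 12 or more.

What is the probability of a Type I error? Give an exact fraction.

4091/14348907

Under H₀, S ~ Binomial(15, 1/3), and α = P(S ≥ 12).
Summing C(15,j)(1/3)^j(2/3)^{15−j} for j = 12,…,15 gives 4091/14348907.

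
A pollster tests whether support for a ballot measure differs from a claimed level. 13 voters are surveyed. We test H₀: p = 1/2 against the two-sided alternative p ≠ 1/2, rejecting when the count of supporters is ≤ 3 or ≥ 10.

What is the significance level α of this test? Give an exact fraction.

The significance level is the null-hypothesis probability of the rejection region {≤3} ∪ {≥10}.
The two tails are symmetric, so α = 2·(1 + 13 + 78 + 286)/2^13 = 756/8192 = 189/2048.

189/2048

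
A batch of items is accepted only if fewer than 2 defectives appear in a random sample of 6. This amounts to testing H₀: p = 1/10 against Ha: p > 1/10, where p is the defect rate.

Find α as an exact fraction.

Under H₀, K ~ Binomial(6, 1/10); the Type I error rate is P(K ≥ 2).
Computing the lower-tail complement: 1 − 177147/200000 = 22853/200000.

22853/200000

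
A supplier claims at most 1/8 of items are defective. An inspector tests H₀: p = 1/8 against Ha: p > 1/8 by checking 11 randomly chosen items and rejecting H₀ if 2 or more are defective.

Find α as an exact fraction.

1752690055/4294967296

The significance level is the probability, assuming p = 1/8, of seeing 2 or more defectives in 11 draws.
α = 1 − P(X ≤ 1) = 1 − 2542277241/4294967296 = 1752690055/4294967296.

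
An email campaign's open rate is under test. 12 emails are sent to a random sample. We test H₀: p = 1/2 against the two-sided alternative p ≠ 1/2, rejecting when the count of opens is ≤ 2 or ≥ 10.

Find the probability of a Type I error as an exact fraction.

79/2048

The significance level is the null-hypothesis probability of the rejection region {≤2} ∪ {≥10}.
The two tails are symmetric, so α = 2·(1 + 12 + 66)/2^12 = 158/4096 = 79/2048.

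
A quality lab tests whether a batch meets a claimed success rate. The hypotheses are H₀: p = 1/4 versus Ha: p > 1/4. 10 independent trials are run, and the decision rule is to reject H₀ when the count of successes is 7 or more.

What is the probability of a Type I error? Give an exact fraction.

919/262144

Under H₀, Y ~ Binomial(10, 1/4), and α = P(Y ≥ 7).
Summing C(10,j)(1/4)^j(3/4)^{10−j} for j = 7,…,10 gives 919/262144.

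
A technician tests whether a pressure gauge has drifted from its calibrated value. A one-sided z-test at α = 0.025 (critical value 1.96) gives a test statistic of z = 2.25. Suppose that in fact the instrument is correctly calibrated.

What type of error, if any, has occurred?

The conventional null hypothesis is that the instrument is correctly calibrated.
Since z = 2.25 > z* = 1.96, H₀ is rejected.
H₀ is true (actually the instrument is correctly calibrated).
Rejecting a true H₀ is a Type I error.

Type I error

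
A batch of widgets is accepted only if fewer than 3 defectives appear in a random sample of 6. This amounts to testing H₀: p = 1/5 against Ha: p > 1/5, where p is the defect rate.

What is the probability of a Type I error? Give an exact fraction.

Under H₀, X ~ Binomial(6, 1/5); the Type I error rate is P(X ≥ 3).
Computing the lower-tail complement: 1 − 2816/3125 = 309/3125.

309/3125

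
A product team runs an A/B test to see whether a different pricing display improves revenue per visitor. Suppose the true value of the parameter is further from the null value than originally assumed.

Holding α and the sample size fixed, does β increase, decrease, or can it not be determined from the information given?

It decreases.

A larger true effect moves the Ha sampling distribution further from the H₀ critical value, making rejection more likely when Ha is true.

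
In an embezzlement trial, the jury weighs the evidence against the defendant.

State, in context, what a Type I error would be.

With the conventional null hypothesis that the defendant is innocent:
A Type I error is rejecting H₀ when H₀ is true.
Here that means convicting the defendant when actually the defendant is innocent.

A Type I error would mean concluding that the defendant is guilty when in fact the defendant is innocent.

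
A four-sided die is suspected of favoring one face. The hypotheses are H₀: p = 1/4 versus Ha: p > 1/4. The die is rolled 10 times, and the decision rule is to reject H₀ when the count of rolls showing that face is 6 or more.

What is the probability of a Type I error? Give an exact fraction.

Under H₀, S ~ Binomial(10, 1/4), and α = P(S ≥ 6).
Adding the binomial terms for j = 6 through 10 with p = 1/4 yields 10343/524288.

10343/524288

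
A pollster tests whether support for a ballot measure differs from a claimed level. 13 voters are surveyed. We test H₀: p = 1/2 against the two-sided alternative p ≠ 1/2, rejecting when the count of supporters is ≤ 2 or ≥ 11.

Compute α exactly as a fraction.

Under H₀, S ~ Binomial(13, 1/2); α is the probability of landing in either tail, P(S ≤ 2) + P(S ≥ 11).
By symmetry, α = 2·P(S ≤ 2) = 2·(1 + 13 + 78)/8192 = 184/8192 = 23/1024.

23/1024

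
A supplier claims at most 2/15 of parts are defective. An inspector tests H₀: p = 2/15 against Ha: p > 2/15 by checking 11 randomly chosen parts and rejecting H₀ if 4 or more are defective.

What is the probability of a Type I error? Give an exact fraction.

27663615392/576650390625

Under H₀, S ~ Binomial(11, 2/15); the Type I error rate is P(S ≥ 4).
Via the complement, α = 1 − Σ_{j=0}^{3} C(11,j)(2/15)^j(13/15)^{11-j} = 27663615392/576650390625.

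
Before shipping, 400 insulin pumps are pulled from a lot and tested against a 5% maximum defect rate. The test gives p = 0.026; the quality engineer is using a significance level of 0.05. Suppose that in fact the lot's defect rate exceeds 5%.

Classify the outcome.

The conventional null hypothesis is that the lot's defect rate is 5% (within specification).
Since p = 0.026 < α = 0.05, H₀ is rejected.
H₀ is false (actually the lot's defect rate exceeds 5%).
The decision matches the true state — no error.

No error (correct decision).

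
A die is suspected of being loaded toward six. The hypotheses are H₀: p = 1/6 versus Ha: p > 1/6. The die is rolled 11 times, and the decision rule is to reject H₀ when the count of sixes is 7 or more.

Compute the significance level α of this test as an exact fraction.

The Type I error probability is α = P(K ≥ 7) computed under H₀, where K ~ Binomial(11, 1/6).
P(K ≥ 7) = Σ_{j=7}^{11} C(11,j)·(1/6)^j·(5/6)^{11-j} = 38051/60466176.

38051/60466176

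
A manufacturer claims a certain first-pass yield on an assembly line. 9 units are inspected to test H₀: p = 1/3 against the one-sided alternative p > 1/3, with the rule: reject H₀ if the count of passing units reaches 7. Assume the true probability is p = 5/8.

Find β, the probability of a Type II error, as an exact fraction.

24101307/33554432

β = P(fail to reject H₀ | Ha true) = P(X ≤ 6 | p = 5/8), X ~ Binomial(9, 5/8).
Equivalently, β = 1 − P(X ≥ 7) = 24101307/33554432.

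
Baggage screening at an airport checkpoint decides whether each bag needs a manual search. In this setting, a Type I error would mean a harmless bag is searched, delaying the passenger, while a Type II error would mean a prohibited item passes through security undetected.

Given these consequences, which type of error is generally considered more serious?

The Type II consequence (a prohibited item passes through security undetected) is more severe than the Type I consequence (a harmless bag is searched, delaying the passenger).

Type II error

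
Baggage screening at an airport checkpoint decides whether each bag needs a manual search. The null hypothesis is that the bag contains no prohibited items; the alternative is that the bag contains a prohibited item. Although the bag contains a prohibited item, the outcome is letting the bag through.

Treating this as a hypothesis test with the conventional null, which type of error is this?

Type II error

'Letting the bag through' corresponds to failing to reject H₀.
H₀ was not rejected but H₀ is false — a Type II error (false negative).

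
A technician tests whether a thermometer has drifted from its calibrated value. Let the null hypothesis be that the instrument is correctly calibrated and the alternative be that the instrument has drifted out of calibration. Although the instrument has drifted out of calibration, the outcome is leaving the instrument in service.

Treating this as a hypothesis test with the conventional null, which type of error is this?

'Leaving the instrument in service' corresponds to failing to reject H₀.
H₀ was not rejected but H₀ is false — a Type II error (false negative).

Type II error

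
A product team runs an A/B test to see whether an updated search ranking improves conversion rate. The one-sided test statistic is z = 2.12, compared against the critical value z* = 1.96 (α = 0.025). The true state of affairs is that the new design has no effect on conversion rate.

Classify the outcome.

Type I error

The conventional null hypothesis is that the new design has no effect on conversion rate.
Since z = 2.12 > z* = 1.96, H₀ is rejected.
H₀ is true (actually the new design has no effect on conversion rate).
Rejecting a true H₀ is a Type I error.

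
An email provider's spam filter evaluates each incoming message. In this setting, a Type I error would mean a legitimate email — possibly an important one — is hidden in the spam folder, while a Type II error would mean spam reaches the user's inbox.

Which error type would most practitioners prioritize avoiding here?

The Type I consequence (a legitimate email — possibly an important one — is hidden in the spam folder) is more severe than the Type II consequence (spam reaches the user's inbox).

Type I error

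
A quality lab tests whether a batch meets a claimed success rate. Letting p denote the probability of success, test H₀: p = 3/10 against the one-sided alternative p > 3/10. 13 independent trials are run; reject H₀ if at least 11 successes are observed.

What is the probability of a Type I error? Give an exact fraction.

Under H₀, X ~ Binomial(13, 3/10), and α = P(X ≥ 11).
Adding the binomial terms for j = 11 through 13 with p = 3/10 yields 90876411/1250000000000.

90876411/1250000000000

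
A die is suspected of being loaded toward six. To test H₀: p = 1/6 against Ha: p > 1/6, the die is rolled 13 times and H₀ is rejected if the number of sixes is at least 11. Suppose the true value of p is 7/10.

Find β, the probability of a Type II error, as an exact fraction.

A Type II error is failing to reject when Ha holds: with p = 7/10, β = P(Y ≤ 10).
Adding the binomial probabilities P(Y=0)+…+P(Y=10) at p = 7/10 gives 7788298257/9765625000.

7788298257/9765625000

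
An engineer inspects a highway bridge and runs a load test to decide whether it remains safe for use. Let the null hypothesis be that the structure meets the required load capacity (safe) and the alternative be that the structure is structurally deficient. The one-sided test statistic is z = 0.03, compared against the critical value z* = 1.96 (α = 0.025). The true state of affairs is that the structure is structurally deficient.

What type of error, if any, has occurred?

Since z = 0.03 ≤ z* = 1.96, H₀ is not rejected.
H₀ is false (actually the structure is structurally deficient).
Failing to reject a false H₀ is a Type II error.

Type II error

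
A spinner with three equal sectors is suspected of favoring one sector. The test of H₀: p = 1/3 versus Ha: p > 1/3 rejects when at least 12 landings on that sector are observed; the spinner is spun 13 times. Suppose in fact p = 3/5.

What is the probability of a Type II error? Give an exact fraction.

Under the alternative p = 3/5, Y ~ Binomial(13, 3/5); β is the probability the test does not reject, P(Y < 12).
Equivalently, β = 1 − P(Y ≥ 12) = 1205291336/1220703125.

1205291336/1220703125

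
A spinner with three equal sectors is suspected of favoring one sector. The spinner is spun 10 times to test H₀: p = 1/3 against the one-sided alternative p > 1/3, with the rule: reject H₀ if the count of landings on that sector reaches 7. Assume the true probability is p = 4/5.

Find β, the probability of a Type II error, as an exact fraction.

1180409/9765625

Under the alternative p = 4/5, K ~ Binomial(10, 4/5); β is the probability the test does not reject, P(K < 7).
Summing C(10,j)·(4/5)^j·(1/5)^{10-j} for j = 0..6 gives 1180409/9765625.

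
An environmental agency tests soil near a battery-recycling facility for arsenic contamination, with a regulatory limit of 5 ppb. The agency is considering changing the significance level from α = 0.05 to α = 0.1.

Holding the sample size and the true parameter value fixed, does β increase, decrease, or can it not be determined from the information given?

A larger α widens the rejection region, so when the alternative is true more outcomes lead to rejection — failing to reject becomes less likely.

It decreases.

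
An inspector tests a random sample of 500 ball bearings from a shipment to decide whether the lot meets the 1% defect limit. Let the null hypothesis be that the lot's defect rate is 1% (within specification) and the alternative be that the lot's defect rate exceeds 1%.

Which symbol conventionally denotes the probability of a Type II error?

P(Type II error) = P(fail to reject H₀ | H₀ false) = β.

β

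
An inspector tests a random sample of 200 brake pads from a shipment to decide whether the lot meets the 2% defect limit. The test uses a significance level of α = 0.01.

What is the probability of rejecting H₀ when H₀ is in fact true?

The significance level α is, by definition, the probability of a Type I error — P(reject H₀ | H₀ true).

0.01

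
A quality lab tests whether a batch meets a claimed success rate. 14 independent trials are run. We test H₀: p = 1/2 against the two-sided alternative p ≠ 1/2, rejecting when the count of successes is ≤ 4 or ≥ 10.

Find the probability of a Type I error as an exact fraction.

1471/8192

α = P(X ≤ 4 or X ≥ 10 | p = 1/2), X ~ Binomial(14, 1/2).
Each tail has probability (1 + 14 + 91 + 364 + 1001)/16384; doubling gives α = 2942/16384 = 1471/8192.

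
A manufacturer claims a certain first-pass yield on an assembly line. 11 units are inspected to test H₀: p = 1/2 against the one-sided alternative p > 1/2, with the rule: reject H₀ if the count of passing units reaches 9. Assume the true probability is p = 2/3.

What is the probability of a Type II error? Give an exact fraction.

1675/2187

β = P(fail to reject H₀ | Ha true) = P(K ≤ 8 | p = 2/3), K ~ Binomial(11, 2/3).
Summing C(11,j)·(2/3)^j·(1/3)^{11-j} for j = 0..8 gives 1675/2187.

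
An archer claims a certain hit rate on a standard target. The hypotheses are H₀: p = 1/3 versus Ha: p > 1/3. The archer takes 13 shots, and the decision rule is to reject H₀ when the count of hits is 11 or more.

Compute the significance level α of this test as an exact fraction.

The Type I error probability is α = P(Y ≥ 11) computed under H₀, where Y ~ Binomial(13, 1/3).
P(Y ≥ 11) = Σ_{j=11}^{13} C(13,j)·(1/3)^j·(2/3)^{13-j} = 113/531441.

113/531441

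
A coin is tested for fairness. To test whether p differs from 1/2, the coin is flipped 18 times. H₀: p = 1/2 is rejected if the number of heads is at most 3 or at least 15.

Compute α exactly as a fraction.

247/32768

Under H₀, S ~ Binomial(18, 1/2); α is the probability of landing in either tail, P(S ≤ 3) + P(S ≥ 15).
Each tail has probability (1 + 18 + 153 + 816)/262144; doubling gives α = 1976/262144 = 247/32768.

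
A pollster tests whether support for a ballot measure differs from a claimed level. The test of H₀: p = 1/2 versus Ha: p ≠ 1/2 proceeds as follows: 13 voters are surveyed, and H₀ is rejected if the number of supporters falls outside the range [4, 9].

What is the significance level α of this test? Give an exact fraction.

The significance level is the null-hypothesis probability of the rejection region {≤3} ∪ {≥10}.
The two tails are symmetric, so α = 2·(1 + 13 + 78 + 286)/2^13 = 756/8192 = 189/2048.

189/2048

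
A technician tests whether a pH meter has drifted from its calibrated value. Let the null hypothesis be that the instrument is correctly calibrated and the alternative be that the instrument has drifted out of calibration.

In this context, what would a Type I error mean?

A Type I error is rejecting H₀ when H₀ is true.
Here that means pulling the instrument for recalibration when actually the instrument is correctly calibrated.

A Type I error would mean concluding that the instrument has drifted out of calibration when in fact the instrument is correctly calibrated.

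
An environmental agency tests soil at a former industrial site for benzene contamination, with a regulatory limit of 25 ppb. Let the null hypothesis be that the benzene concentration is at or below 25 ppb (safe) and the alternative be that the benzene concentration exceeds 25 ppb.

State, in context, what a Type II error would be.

A Type II error is failing to reject H₀ when H₀ is false.
Here that means certifying the site as safe when actually the benzene concentration exceeds 25 ppb.

A Type II error would mean concluding that the benzene concentration is at or below 25 ppb (safe) (or at least failing to establish that the benzene concentration exceeds 25 ppb) when in fact the benzene concentration exceeds 25 ppb.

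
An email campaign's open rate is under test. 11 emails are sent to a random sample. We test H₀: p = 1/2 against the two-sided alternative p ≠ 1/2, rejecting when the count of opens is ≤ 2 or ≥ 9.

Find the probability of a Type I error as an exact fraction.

67/1024

α = P(S ≤ 2 or S ≥ 9 | p = 1/2), S ~ Binomial(11, 1/2).
The two tails are symmetric, so α = 2·(1 + 11 + 55)/2^11 = 134/2048 = 67/1024.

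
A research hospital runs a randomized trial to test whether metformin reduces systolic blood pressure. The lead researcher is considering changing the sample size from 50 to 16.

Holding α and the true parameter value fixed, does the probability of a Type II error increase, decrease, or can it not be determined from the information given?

With less data the test statistic is noisier; under Ha, more outcomes land inside the acceptance region.

It increases.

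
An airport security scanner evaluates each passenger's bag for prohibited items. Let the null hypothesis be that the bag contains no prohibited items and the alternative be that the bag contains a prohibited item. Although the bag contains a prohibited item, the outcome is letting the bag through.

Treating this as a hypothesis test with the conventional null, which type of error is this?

'Letting the bag through' corresponds to failing to reject H₀.
H₀ was not rejected but H₀ is false — a Type II error (false negative).

Type II error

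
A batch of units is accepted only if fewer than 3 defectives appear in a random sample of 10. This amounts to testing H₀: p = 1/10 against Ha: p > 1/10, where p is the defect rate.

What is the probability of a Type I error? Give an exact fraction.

87738533/1250000000

The significance level is the probability, assuming p = 1/10, of seeing 3 or more defectives in 10 draws.
α = 1 − P(S ≤ 2) = 1 − 1162261467/1250000000 = 87738533/1250000000.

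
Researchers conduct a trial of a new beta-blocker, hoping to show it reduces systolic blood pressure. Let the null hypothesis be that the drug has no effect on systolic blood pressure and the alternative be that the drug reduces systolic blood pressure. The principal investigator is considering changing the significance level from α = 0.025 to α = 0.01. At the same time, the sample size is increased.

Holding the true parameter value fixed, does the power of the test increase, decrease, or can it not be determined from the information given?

The first change alone would make β increase; the second alone would make β decrease. Which effect dominates depends on the magnitudes, which are not given.
Since power = 1 − β, the effect on power is likewise indeterminate.

Cannot be determined from the information given.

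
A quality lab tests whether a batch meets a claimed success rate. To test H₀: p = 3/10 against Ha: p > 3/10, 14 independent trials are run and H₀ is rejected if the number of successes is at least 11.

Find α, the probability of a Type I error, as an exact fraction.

α = P(reject H₀ | H₀ true) = P(X ≥ 11 | p = 3/10), with X ~ Binomial(14, 3/10).
Adding the binomial terms for j = 11 through 14 with p = 3/10 yields 12323939643/50000000000000.

12323939643/50000000000000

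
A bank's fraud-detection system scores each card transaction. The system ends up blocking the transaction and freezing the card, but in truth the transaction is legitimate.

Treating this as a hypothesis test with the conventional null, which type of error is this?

The null hypothesis here is that the transaction is legitimate.
'Blocking the transaction and freezing the card' corresponds to rejecting H₀.
H₀ was rejected but H₀ is true — a Type I error (false positive).

Type I error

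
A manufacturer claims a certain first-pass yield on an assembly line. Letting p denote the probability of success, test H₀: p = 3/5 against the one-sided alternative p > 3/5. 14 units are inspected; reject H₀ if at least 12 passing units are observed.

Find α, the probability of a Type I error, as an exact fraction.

242868537/6103515625

α = P(reject H₀ | H₀ true) = P(K ≥ 12 | p = 3/5), with K ~ Binomial(14, 3/5).
Summing C(14,j)(3/5)^j(2/5)^{14−j} for j = 12,…,14 gives 242868537/6103515625.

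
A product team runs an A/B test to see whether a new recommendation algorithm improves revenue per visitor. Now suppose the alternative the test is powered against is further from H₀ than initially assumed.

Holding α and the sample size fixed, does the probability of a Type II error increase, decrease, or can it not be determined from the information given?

It decreases.

The further the true parameter sits from the null value, the more of the Ha sampling distribution falls in the rejection region.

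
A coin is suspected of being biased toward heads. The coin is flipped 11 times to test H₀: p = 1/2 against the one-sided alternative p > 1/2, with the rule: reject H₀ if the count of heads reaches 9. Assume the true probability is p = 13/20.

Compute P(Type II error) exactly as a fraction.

β = P(fail to reject H₀ | Ha true) = P(Y ≤ 8 | p = 13/20), Y ~ Binomial(11, 13/20).
Adding the binomial probabilities P(Y=0)+…+P(Y=8) at p = 13/20 gives 32762721984671/40960000000000.

32762721984671/40960000000000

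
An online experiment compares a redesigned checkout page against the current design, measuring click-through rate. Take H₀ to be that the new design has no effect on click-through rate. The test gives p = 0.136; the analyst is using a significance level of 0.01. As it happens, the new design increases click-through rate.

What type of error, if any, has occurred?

Since p = 0.136 ≥ α = 0.01, H₀ is not rejected.
H₀ is false (actually the new design increases click-through rate).
Failing to reject a false H₀ is a Type II error.

Type II error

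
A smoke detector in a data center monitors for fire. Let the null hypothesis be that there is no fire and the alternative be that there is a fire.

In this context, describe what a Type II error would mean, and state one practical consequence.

A Type II error would mean concluding that there is no fire (or at least failing to establish that there is a fire) when in fact there is a fire. Consequence: a real fire goes undetected.

A Type II error is failing to reject H₀ when H₀ is false.
Here that means remaining silent when actually there is a fire.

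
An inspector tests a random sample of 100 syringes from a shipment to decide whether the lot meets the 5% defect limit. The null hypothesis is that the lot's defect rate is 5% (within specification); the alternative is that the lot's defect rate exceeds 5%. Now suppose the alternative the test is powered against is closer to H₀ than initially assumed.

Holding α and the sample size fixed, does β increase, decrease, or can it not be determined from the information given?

It increases.

A smaller true effect puts the Ha sampling distribution closer to H₀, so more of it falls in the non-rejection region.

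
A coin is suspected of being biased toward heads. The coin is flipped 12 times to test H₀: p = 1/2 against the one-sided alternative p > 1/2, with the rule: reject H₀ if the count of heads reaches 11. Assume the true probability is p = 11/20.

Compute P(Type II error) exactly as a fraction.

4062047911197291/4096000000000000

A Type II error is failing to reject when Ha holds: with p = 11/20, β = P(S ≤ 10).
Adding the binomial probabilities P(S=0)+…+P(S=10) at p = 11/20 gives 4062047911197291/4096000000000000.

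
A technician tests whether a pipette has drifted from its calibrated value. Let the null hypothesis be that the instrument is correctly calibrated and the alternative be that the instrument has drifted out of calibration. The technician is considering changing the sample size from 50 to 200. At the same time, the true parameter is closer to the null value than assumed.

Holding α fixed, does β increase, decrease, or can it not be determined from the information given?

The first change alone would make β decrease; the second alone would make β increase. Which effect dominates depends on the magnitudes, which are not given.

Cannot be determined from the information given.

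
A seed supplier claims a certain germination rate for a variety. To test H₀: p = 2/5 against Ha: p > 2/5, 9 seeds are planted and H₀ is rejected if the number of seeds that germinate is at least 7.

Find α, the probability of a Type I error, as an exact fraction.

48896/1953125

Under H₀, K ~ Binomial(9, 2/5), and α = P(K ≥ 7).
Summing C(9,j)(2/5)^j(3/5)^{9−j} for j = 7,…,9 gives 48896/1953125.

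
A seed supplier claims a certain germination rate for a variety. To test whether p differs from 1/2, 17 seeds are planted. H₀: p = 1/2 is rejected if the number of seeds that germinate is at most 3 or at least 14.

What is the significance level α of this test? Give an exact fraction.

417/32768

The significance level is the null-hypothesis probability of the rejection region {≤3} ∪ {≥14}.
The two tails are symmetric, so α = 2·(1 + 17 + 136 + 680)/2^17 = 1668/131072 = 417/32768.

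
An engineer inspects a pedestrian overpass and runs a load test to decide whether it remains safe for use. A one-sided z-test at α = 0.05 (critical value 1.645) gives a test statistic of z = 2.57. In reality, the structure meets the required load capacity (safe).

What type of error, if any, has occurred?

The conventional null hypothesis is that the structure meets the required load capacity (safe).
Since z = 2.57 > z* = 1.645, H₀ is rejected.
H₀ is true (actually the structure meets the required load capacity (safe)).
Rejecting a true H₀ is a Type I error.

Type I error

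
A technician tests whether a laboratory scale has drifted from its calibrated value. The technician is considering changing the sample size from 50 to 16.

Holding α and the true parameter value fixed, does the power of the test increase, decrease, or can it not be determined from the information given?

It decreases.

Reducing n widens both sampling distributions, so the test has less ability to distinguish Ha from H₀.
Since power = 1 − β and β increases, power decreases.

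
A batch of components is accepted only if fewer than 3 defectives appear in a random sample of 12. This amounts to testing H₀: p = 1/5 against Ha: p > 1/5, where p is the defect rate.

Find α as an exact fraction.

α = P(reject H₀ | H₀ true) = P(X ≥ 3 | p = 1/5), X ~ Binomial(12, 1/5).
Computing the lower-tail complement: 1 − 27262976/48828125 = 21565149/48828125.

21565149/48828125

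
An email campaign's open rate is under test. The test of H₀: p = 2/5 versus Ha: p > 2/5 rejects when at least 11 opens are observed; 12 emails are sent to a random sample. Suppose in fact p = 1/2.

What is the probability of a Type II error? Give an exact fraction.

4083/4096

A Type II error is failing to reject when Ha holds: with p = 1/2, β = P(Y ≤ 10).
Summing C(12,j)·(1/2)^j·(1/2)^{12-j} for j = 0..10 gives 4083/4096.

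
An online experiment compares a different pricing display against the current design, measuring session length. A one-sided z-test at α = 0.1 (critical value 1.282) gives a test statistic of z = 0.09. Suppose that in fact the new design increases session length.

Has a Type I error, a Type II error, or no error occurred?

Type II error

The conventional null hypothesis is that the new design has no effect on session length.
Since z = 0.09 ≤ z* = 1.282, H₀ is not rejected.
H₀ is false (actually the new design increases session length).
Failing to reject a false H₀ is a Type II error.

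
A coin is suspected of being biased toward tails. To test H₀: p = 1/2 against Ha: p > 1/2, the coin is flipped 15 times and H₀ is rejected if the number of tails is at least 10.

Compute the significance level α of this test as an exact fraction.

Under H₀, X ~ Binomial(15, 1/2), and α = P(X ≥ 10).
That's C(15,10) + C(15,11) + C(15,12) + C(15,13) + C(15,14) + C(15,15) over 2^15, i.e. (3003 + 1365 + 455 + 105 + 15 + 1)/32768 = 4944/32768 = 309/2048.

309/2048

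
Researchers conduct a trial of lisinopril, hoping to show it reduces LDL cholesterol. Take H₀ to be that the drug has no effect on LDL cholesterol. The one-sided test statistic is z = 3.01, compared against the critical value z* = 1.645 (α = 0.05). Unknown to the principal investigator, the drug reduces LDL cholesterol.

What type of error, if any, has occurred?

Since z = 3.01 > z* = 1.645, H₀ is rejected.
H₀ is false (actually the drug reduces LDL cholesterol).
The decision matches the true state — no error.

No error — this is a correct decision.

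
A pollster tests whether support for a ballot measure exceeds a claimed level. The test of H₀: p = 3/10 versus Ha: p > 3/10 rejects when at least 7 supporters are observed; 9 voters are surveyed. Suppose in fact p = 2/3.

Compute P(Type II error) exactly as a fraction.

Under the alternative p = 2/3, S ~ Binomial(9, 2/3); β is the probability the test does not reject, P(S < 7).
Equivalently, β = 1 − P(S ≥ 7) = 12259/19683.

12259/19683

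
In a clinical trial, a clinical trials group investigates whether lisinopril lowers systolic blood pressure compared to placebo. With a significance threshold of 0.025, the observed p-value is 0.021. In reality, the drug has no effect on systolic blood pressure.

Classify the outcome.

Type I error

The conventional null hypothesis is that the drug has no effect on systolic blood pressure.
Since p = 0.021 < α = 0.025, H₀ is rejected.
H₀ is true (actually the drug has no effect on systolic blood pressure).
Rejecting a true H₀ is a Type I error.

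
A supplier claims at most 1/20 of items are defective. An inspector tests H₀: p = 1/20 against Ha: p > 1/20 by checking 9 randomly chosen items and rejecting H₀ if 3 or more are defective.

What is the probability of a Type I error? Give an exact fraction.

Under H₀, Y ~ Binomial(9, 1/20); the Type I error rate is P(Y ≥ 3).
α = 1 − P(Y ≤ 2) = 1 − 63464893469/64000000000 = 535106531/64000000000.

535106531/64000000000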